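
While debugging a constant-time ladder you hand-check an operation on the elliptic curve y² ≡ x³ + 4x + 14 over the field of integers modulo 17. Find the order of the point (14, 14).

2P: tangent at (14, 14): λ = (3·14² + 4)/(2·14) ≡ 14/11. 11⁻¹ ≡ 14 (mod 17) since 11·14 = 154 ≡ 1, so λ ≡ 14·14 ≡ 9.
  x = λ² - 14 - 14 = 81 - 28 ≡ 2; y = λ·(14 - 2) - 14 ≡ 9. → (2, 9)
3P: (2, 9) + (14, 14). λ = (14 - 9)/(14 - 2) ≡ 5/12 mod 17. 12⁻¹ ≡ 10 (mod 17), so λ ≡ 16.
  x = λ² - 2 - 14 = 256 - 16 ≡ 2; y = λ·(2 - 2) - 9 ≡ 8. → (2, 8)
4P: (2, 8) + (14, 14). λ = (14 - 8)/(14 - 2) ≡ 6/12 mod 17. 12⁻¹ ≡ 10 (mod 17) since 12·10 = 120 ≡ 1, so λ ≡ 9.
  x = λ² - 2 - 14 = 81 - 16 ≡ 14; y = λ·(2 - 14) - 8 ≡ 3. → (14, 3)
5P: (14, 3) + (14, 14): same x and y₁ ≡ -y₂, so the sum is ∞.
5P = ∞, so the order is 5.

5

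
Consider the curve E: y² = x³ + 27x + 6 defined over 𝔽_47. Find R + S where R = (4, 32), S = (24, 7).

(4, 32) + (24, 7). λ = (7 - 32)/(24 - 4) ≡ 22/20 mod 47. 20⁻¹ ≡ 40 (mod 47), so λ ≡ 34.
  x = λ² - 4 - 24 = 1156 - 28 ≡ 0; y = λ·(4 - 0) - 32 ≡ 10. → (0, 10)

(0, 10)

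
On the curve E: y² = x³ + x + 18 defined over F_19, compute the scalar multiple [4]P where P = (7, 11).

Double-and-add on 4 = (100)₂. Start with P = (7, 11) for the leading 1-bit.
double: tangent at (7, 11): λ = (3·7² + 1)/(2·11) ≡ 15/3. 3⁻¹ ≡ 13 (mod 19) since 3·13 = 39 ≡ 1, so λ ≡ 15·13 ≡ 5.
  x = λ² - 7 - 7 = 25 - 14 ≡ 11; y = λ·(7 - 11) - 11 ≡ 7. → (11, 7)
double: tangent at (11, 7): λ = (3·11² + 1)/(2·7) ≡ 3/14. 14⁻¹ ≡ 15 (mod 19) since 14·15 = 210 ≡ 1, so λ ≡ 3·15 ≡ 7.
  x = λ² - 11 - 11 = 49 - 22 ≡ 8; y = λ·(11 - 8) - 7 ≡ 14. → (8, 14)

(8, 14)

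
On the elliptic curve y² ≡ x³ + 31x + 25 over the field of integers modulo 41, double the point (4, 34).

(32, 1)

tangent at (4, 34): λ = (3·4² + 31)/(2·34) ≡ 38/27. 27⁻¹ ≡ 38 (mod 41) since 27·38 = 1026 ≡ 1, so λ ≡ 38·38 ≡ 9.
  x = λ² - 4 - 4 = 81 - 8 ≡ 32; y = λ·(4 - 32) - 34 ≡ 1. → (32, 1)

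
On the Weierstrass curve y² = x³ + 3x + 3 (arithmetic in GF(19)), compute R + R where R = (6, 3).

(12, 0)

tangent at (6, 3): λ = (3·6² + 3)/(2·3) ≡ 16/6. 6⁻¹ ≡ 16 (mod 19) since 6·16 = 96 ≡ 1, so λ ≡ 16·16 ≡ 9.
  x = λ² - 6 - 6 = 81 - 12 ≡ 12; y = λ·(6 - 12) - 3 ≡ 0. → (12, 0)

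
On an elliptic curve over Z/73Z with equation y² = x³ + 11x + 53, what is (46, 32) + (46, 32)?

tangent at (46, 32): λ = (3·46² + 11)/(2·32) ≡ 8/64. 64⁻¹ ≡ 8 (mod 73), so λ ≡ 8·8 ≡ 64.
  x = λ² - 46 - 46 = 4096 - 92 ≡ 62; y = λ·(46 - 62) - 32 ≡ 39. → (62, 39)

(62, 39)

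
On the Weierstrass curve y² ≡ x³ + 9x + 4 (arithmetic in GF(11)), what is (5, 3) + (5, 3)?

(10, 4)

tangent at (5, 3): λ = (3·5² + 9)/(2·3) ≡ 7/6. 6⁻¹ ≡ 2 (mod 11), so λ ≡ 7·2 ≡ 3.
  x = λ² - 5 - 5 = 9 - 10 ≡ 10; y = λ·(5 - 10) - 3 ≡ 4. → (10, 4)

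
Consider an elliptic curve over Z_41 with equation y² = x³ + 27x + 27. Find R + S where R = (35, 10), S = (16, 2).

(23, 8)

(35, 10) + (16, 2). λ = (2 - 10)/(16 - 35) ≡ 33/22 mod 41. 22⁻¹ ≡ 28 (mod 41), so λ ≡ 22.
  x = λ² - 35 - 16 = 484 - 51 ≡ 23; y = λ·(35 - 23) - 10 ≡ 8. → (23, 8)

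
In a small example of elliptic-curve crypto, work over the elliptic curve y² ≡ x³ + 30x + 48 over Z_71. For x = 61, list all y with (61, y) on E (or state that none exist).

none

x³ + 30x + 48 = 228859 ≡ 26 (mod 71).
26 is a non-residue mod 71; no y exists.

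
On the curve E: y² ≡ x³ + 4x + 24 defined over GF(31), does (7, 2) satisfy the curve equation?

no

y² = 2² ≡ 4; x³ + 4x + 24 = 395 ≡ 23 (mod 31). 4 ≠ 23.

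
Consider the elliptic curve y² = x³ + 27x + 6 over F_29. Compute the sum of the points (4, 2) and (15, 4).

(4, 2) + (15, 4). λ = (4 - 2)/(15 - 4) ≡ 2/11 mod 29. 11⁻¹ ≡ 8 (mod 29), so λ ≡ 16.
  x = λ² - 4 - 15 = 256 - 19 ≡ 5; y = λ·(4 - 5) - 2 ≡ 11. → (5, 11)

(5, 11)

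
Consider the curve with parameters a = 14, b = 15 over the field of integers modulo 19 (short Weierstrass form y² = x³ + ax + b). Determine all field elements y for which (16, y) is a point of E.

none

x³ + 14x + 15 = 4335 ≡ 3 (mod 19).
3 is a non-residue mod 19; no y exists.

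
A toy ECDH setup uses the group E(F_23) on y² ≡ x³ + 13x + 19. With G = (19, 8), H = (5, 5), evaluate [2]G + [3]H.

(3, 19)

First 2G:
Repeated addition: build up to 2G.
2G: tangent at (19, 8): λ = (3·19² + 13)/(2·8) ≡ 15/16. 16⁻¹ ≡ 13 (mod 23), so λ ≡ 15·13 ≡ 11.
  x = λ² - 19 - 19 = 121 - 38 ≡ 14; y = λ·(19 - 14) - 8 ≡ 1. → (14, 1)
2G = (14, 1).
Next 3H:
Repeated addition: build up to 3H.
2H: tangent at (5, 5): λ = (3·5² + 13)/(2·5) ≡ 19/10. 10⁻¹ ≡ 7 (mod 23) since 10·7 = 70 ≡ 1, so λ ≡ 19·7 ≡ 18.
  x = λ² - 5 - 5 = 324 - 10 ≡ 15; y = λ·(5 - 15) - 5 ≡ 22. → (15, 22)
3H: (15, 22) + (5, 5). λ = (5 - 22)/(5 - 15) ≡ 6/13 mod 23. 13⁻¹ ≡ 16 (mod 23), so λ ≡ 4.
  x = λ² - 15 - 5 = 16 - 20 ≡ 19; y = λ·(15 - 19) - 22 ≡ 8. → (19, 8)
3H = (19, 8).
Finally 2G + 3H:
(14, 1) + (19, 8). λ = (8 - 1)/(19 - 14) ≡ 7/5 mod 23. 5⁻¹ ≡ 14 (mod 23) since 5·14 = 70 ≡ 1, so λ ≡ 6.
  x = λ² - 14 - 19 = 36 - 33 ≡ 3; y = λ·(14 - 3) - 1 ≡ 19. → (3, 19)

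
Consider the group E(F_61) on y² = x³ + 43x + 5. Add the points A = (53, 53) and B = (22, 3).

(53, 53) + (22, 3). λ = (3 - 53)/(22 - 53) ≡ 11/30 mod 61. 30⁻¹ ≡ 59 (mod 61), so λ ≡ 39.
  x = λ² - 53 - 22 = 1521 - 75 ≡ 43; y = λ·(53 - 43) - 53 ≡ 32. → (43, 32)

(43, 32)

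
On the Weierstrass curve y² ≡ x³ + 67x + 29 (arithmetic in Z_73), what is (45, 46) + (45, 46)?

(31, 19)

tangent at (45, 46): λ = (3·45² + 67)/(2·46) ≡ 10/19. 19⁻¹ ≡ 50 (mod 73), so λ ≡ 10·50 ≡ 62.
  x = λ² - 45 - 45 = 3844 - 90 ≡ 31; y = λ·(45 - 31) - 46 ≡ 19. → (31, 19)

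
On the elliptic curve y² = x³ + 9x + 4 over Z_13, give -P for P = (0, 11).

(0, 2)

-(0, 11) = (0, -11 mod 13) = (0, 2).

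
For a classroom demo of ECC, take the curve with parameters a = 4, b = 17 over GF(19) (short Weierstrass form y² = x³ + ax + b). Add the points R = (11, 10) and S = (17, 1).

(11, 10) + (17, 1). λ = (1 - 10)/(17 - 11) ≡ 10/6 mod 19. 6⁻¹ ≡ 16 (mod 19), so λ ≡ 8.
  x = λ² - 11 - 17 = 64 - 28 ≡ 17; y = λ·(11 - 17) - 10 ≡ 18. → (17, 18)

(17, 18)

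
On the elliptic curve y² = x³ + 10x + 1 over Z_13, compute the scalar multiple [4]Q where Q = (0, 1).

Double-and-add on 4 = (100)₂. Start with Q = (0, 1) for the leading 1-bit.
double: tangent at (0, 1): λ = (3·0² + 10)/(2·1) ≡ 10/2. 2⁻¹ ≡ 7 (mod 13), so λ ≡ 10·7 ≡ 5.
  x = λ² - 0 - 0 = 25 - 0 ≡ 12; y = λ·(0 - 12) - 1 ≡ 4. → (12, 4)
double: tangent at (12, 4): λ = (3·12² + 10)/(2·4) ≡ 0/8. 8⁻¹ ≡ 5 (mod 13) since 8·5 = 40 ≡ 1, so λ ≡ 0·5 ≡ 0.
  x = λ² - 12 - 12 = 0 - 24 ≡ 2; y = λ·(12 - 2) - 4 ≡ 9. → (2, 9)

(2, 9)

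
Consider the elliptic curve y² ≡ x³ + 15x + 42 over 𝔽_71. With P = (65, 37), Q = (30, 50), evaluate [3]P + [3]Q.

(47, 22)

First 3P:
Repeated addition: build up to 3P.
2P: tangent at (65, 37): λ = (3·65² + 15)/(2·37) ≡ 52/3. 3⁻¹ ≡ 24 (mod 71), so λ ≡ 52·24 ≡ 41.
  x = λ² - 65 - 65 = 1681 - 130 ≡ 60; y = λ·(65 - 60) - 37 ≡ 26. → (60, 26)
3P: (60, 26) + (65, 37). λ = (37 - 26)/(65 - 60) ≡ 11/5 mod 71. 5⁻¹ ≡ 57 (mod 71), so λ ≡ 59.
  x = λ² - 60 - 65 = 3481 - 125 ≡ 19; y = λ·(60 - 19) - 26 ≡ 50. → (19, 50)
3P = (19, 50).
Next 3Q:
Repeated addition: build up to 3Q.
2Q: tangent at (30, 50): λ = (3·30² + 15)/(2·50) ≡ 17/29. 29⁻¹ ≡ 49 (mod 71), so λ ≡ 17·49 ≡ 52.
  x = λ² - 30 - 30 = 2704 - 60 ≡ 17; y = λ·(30 - 17) - 50 ≡ 58. → (17, 58)
3Q: (17, 58) + (30, 50). λ = (50 - 58)/(30 - 17) ≡ 63/13 mod 71. 13⁻¹ ≡ 11 (mod 71), so λ ≡ 54.
  x = λ² - 17 - 30 = 2916 - 47 ≡ 29; y = λ·(17 - 29) - 58 ≡ 4. → (29, 4)
3Q = (29, 4).
Finally 3P + 3Q:
(19, 50) + (29, 4). λ = (4 - 50)/(29 - 19) ≡ 25/10 mod 71. 10⁻¹ ≡ 64 (mod 71) since 10·64 = 640 ≡ 1, so λ ≡ 38.
  x = λ² - 19 - 29 = 1444 - 48 ≡ 47; y = λ·(19 - 47) - 50 ≡ 22. → (47, 22)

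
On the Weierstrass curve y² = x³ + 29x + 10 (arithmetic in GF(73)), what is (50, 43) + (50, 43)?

(44, 29)

tangent at (50, 43): λ = (3·50² + 29)/(2·43) ≡ 10/13. 13⁻¹ ≡ 45 (mod 73), so λ ≡ 10·45 ≡ 12.
  x = λ² - 50 - 50 = 144 - 100 ≡ 44; y = λ·(50 - 44) - 43 ≡ 29. → (44, 29)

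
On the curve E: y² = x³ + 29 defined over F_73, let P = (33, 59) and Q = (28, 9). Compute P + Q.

(33, 59) + (28, 9). λ = (9 - 59)/(28 - 33) ≡ 23/68 mod 73. 68⁻¹ ≡ 29 (mod 73), so λ ≡ 10.
  x = λ² - 33 - 28 = 100 - 61 ≡ 39; y = λ·(33 - 39) - 59 ≡ 27. → (39, 27)

(39, 27)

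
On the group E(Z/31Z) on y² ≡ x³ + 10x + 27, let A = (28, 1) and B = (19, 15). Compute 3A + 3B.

(14, 11)

First 3A:
Repeated addition: build up to 3A.
2A: tangent at (28, 1): λ = (3·28² + 10)/(2·1) ≡ 6/2. 2⁻¹ ≡ 16 (mod 31) since 2·16 = 32 ≡ 1, so λ ≡ 6·16 ≡ 3.
  x = λ² - 28 - 28 = 9 - 56 ≡ 15; y = λ·(28 - 15) - 1 ≡ 7. → (15, 7)
3A: (15, 7) + (28, 1). λ = (1 - 7)/(28 - 15) ≡ 25/13 mod 31. 13⁻¹ ≡ 12 (mod 31), so λ ≡ 21.
  x = λ² - 15 - 28 = 441 - 43 ≡ 26; y = λ·(15 - 26) - 7 ≡ 10. → (26, 10)
3A = (26, 10).
Next 3B:
Repeated addition: build up to 3B.
2B: tangent at (19, 15): λ = (3·19² + 10)/(2·15) ≡ 8/30. 30⁻¹ ≡ 30 (mod 31) since 30·30 = 900 ≡ 1, so λ ≡ 8·30 ≡ 23.
  x = λ² - 19 - 19 = 529 - 38 ≡ 26; y = λ·(19 - 26) - 15 ≡ 10. → (26, 10)
3B: (26, 10) + (19, 15). λ = (15 - 10)/(19 - 26) ≡ 5/24 mod 31. 24⁻¹ ≡ 22 (mod 31), so λ ≡ 17.
  x = λ² - 26 - 19 = 289 - 45 ≡ 27; y = λ·(26 - 27) - 10 ≡ 4. → (27, 4)
3B = (27, 4).
Finally 3A + 3B:
(26, 10) + (27, 4). λ = (4 - 10)/(27 - 26) ≡ 25/1 mod 31. 1⁻¹ ≡ 1 (mod 31), so λ ≡ 25.
  x = λ² - 26 - 27 = 625 - 53 ≡ 14; y = λ·(26 - 14) - 10 ≡ 11. → (14, 11)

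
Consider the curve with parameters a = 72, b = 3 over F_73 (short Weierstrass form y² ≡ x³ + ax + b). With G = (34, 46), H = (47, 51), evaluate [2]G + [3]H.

(14, 55)

First 2G:
Repeated addition: build up to 2G.
2G: tangent at (34, 46): λ = (3·34² + 72)/(2·46) ≡ 36/19. 19⁻¹ ≡ 50 (mod 73) since 19·50 = 950 ≡ 1, so λ ≡ 36·50 ≡ 48.
  x = λ² - 34 - 34 = 2304 - 68 ≡ 46; y = λ·(34 - 46) - 46 ≡ 35. → (46, 35)
2G = (46, 35).
Next 3H:
Repeated addition: build up to 3H.
2H: tangent at (47, 51): λ = (3·47² + 72)/(2·51) ≡ 56/29. 29⁻¹ ≡ 68 (mod 73), so λ ≡ 56·68 ≡ 12.
  x = λ² - 47 - 47 = 144 - 94 ≡ 50; y = λ·(47 - 50) - 51 ≡ 59. → (50, 59)
3H: (50, 59) + (47, 51). λ = (51 - 59)/(47 - 50) ≡ 65/70 mod 73. 70⁻¹ ≡ 24 (mod 73), so λ ≡ 27.
  x = λ² - 50 - 47 = 729 - 97 ≡ 48; y = λ·(50 - 48) - 59 ≡ 68. → (48, 68)
3H = (48, 68).
Finally 2G + 3H:
(46, 35) + (48, 68). λ = (68 - 35)/(48 - 46) ≡ 33/2 mod 73. 2⁻¹ ≡ 37 (mod 73), so λ ≡ 53.
  x = λ² - 46 - 48 = 2809 - 94 ≡ 14; y = λ·(46 - 14) - 35 ≡ 55. → (14, 55)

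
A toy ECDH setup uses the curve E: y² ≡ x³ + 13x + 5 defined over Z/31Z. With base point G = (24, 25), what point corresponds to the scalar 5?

(5, 28)

Repeated addition: build up to 5G.
2G: tangent at (24, 25): λ = (3·24² + 13)/(2·25) ≡ 5/19. 19⁻¹ ≡ 18 (mod 31), so λ ≡ 5·18 ≡ 28.
  x = λ² - 24 - 24 = 784 - 48 ≡ 23; y = λ·(24 - 23) - 25 ≡ 3. → (23, 3)
3G: (23, 3) + (24, 25). λ = (25 - 3)/(24 - 23) ≡ 22/1 mod 31. 1⁻¹ ≡ 1 (mod 31), so λ ≡ 22.
  x = λ² - 23 - 24 = 484 - 47 ≡ 3; y = λ·(23 - 3) - 3 ≡ 3. → (3, 3)
4G: (3, 3) + (24, 25). λ = (25 - 3)/(24 - 3) ≡ 22/21 mod 31. 21⁻¹ ≡ 3 (mod 31) since 21·3 = 63 ≡ 1, so λ ≡ 4.
  x = λ² - 3 - 24 = 16 - 27 ≡ 20; y = λ·(3 - 20) - 3 ≡ 22. → (20, 22)
5G: (20, 22) + (24, 25). λ = (25 - 22)/(24 - 20) ≡ 3/4 mod 31. 4⁻¹ ≡ 8 (mod 31), so λ ≡ 24.
  x = λ² - 20 - 24 = 576 - 44 ≡ 5; y = λ·(20 - 5) - 22 ≡ 28. → (5, 28)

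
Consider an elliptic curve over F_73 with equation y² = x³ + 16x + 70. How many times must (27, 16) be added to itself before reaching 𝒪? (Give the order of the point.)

7

2P: tangent at (27, 16): λ = (3·27² + 16)/(2·16) ≡ 13/32. 32⁻¹ ≡ 16 (mod 73) since 32·16 = 512 ≡ 1, so λ ≡ 13·16 ≡ 62.
  x = λ² - 27 - 27 = 3844 - 54 ≡ 67; y = λ·(27 - 67) - 16 ≡ 59. → (67, 59)
3P: (67, 59) + (27, 16). λ = (16 - 59)/(27 - 67) ≡ 30/33 mod 73. 33⁻¹ ≡ 31 (mod 73), so λ ≡ 54.
  x = λ² - 67 - 27 = 2916 - 94 ≡ 48; y = λ·(67 - 48) - 59 ≡ 18. → (48, 18)
4P: (48, 18) + (27, 16). λ = (16 - 18)/(27 - 48) ≡ 71/52 mod 73. 52⁻¹ ≡ 66 (mod 73), so λ ≡ 14.
  x = λ² - 48 - 27 = 196 - 75 ≡ 48; y = λ·(48 - 48) - 18 ≡ 55. → (48, 55)
5P: (48, 55) + (27, 16). λ = (16 - 55)/(27 - 48) ≡ 34/52 mod 73. 52⁻¹ ≡ 66 (mod 73) since 52·66 = 3432 ≡ 1, so λ ≡ 54.
  x = λ² - 48 - 27 = 2916 - 75 ≡ 67; y = λ·(48 - 67) - 55 ≡ 14. → (67, 14)
6P: (67, 14) + (27, 16). λ = (16 - 14)/(27 - 67) ≡ 2/33 mod 73. 33⁻¹ ≡ 31 (mod 73) since 33·31 = 1023 ≡ 1, so λ ≡ 62.
  x = λ² - 67 - 27 = 3844 - 94 ≡ 27; y = λ·(67 - 27) - 14 ≡ 57. → (27, 57)
7P: (27, 57) + (27, 16): same x and y₁ ≡ -y₂, so the sum is 𝒪.
7P = 𝒪, so the order is 7.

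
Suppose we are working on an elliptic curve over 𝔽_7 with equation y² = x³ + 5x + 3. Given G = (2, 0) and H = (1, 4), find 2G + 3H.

First 2G:
Repeated addition: build up to 2G.
2G: (2, 0) + (2, 0): same x and y₁ ≡ -y₂, so the sum is O.
2G = O.
Next 3H:
Repeated addition: build up to 3H.
2H: tangent at (1, 4): λ = (3·1² + 5)/(2·4) ≡ 1/1. 1⁻¹ ≡ 1 (mod 7) since 1·1 = 1 ≡ 1, so λ ≡ 1·1 ≡ 1.
  x = λ² - 1 - 1 = 1 - 2 ≡ 6; y = λ·(1 - 6) - 4 ≡ 5. → (6, 5)
3H: (6, 5) + (1, 4). λ = (4 - 5)/(1 - 6) ≡ 6/2 mod 7. 2⁻¹ ≡ 4 (mod 7), so λ ≡ 3.
  x = λ² - 6 - 1 = 9 - 7 ≡ 2; y = λ·(6 - 2) - 5 ≡ 0. → (2, 0)
3H = (2, 0).
Finally 2G + 3H:
O + (2, 0) = (2, 0) (identity).

(2, 0)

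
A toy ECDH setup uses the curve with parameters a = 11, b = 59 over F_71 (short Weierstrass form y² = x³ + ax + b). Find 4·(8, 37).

Write G = (8, 37).
Repeated addition: build up to 4G.
2G: tangent at (8, 37): λ = (3·8² + 11)/(2·37) ≡ 61/3. 3⁻¹ ≡ 24 (mod 71), so λ ≡ 61·24 ≡ 44.
  x = λ² - 8 - 8 = 1936 - 16 ≡ 3; y = λ·(8 - 3) - 37 ≡ 41. → (3, 41)
3G: (3, 41) + (8, 37). λ = (37 - 41)/(8 - 3) ≡ 67/5 mod 71. 5⁻¹ ≡ 57 (mod 71) since 5·57 = 285 ≡ 1, so λ ≡ 56.
  x = λ² - 3 - 8 = 3136 - 11 ≡ 1; y = λ·(3 - 1) - 41 ≡ 0. → (1, 0)
4G: (1, 0) + (8, 37). λ = (37 - 0)/(8 - 1) ≡ 37/7 mod 71. 7⁻¹ ≡ 61 (mod 71), so λ ≡ 56.
  x = λ² - 1 - 8 = 3136 - 9 ≡ 3; y = λ·(1 - 3) - 0 ≡ 30. → (3, 30)

(3, 30)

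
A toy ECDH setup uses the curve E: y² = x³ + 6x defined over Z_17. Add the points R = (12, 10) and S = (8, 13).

(12, 10) + (8, 13). λ = (13 - 10)/(8 - 12) ≡ 3/13 mod 17. 13⁻¹ ≡ 4 (mod 17) since 13·4 = 52 ≡ 1, so λ ≡ 12.
  x = λ² - 12 - 8 = 144 - 20 ≡ 5; y = λ·(12 - 5) - 10 ≡ 6. → (5, 6)

(5, 6)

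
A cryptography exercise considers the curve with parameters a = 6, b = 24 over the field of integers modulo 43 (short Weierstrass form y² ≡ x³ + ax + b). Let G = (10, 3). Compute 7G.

Repeated addition: build up to 7G.
2G: tangent at (10, 3): λ = (3·10² + 6)/(2·3) ≡ 5/6. 6⁻¹ ≡ 36 (mod 43), so λ ≡ 5·36 ≡ 8.
  x = λ² - 10 - 10 = 64 - 20 ≡ 1; y = λ·(10 - 1) - 3 ≡ 26. → (1, 26)
3G: (1, 26) + (10, 3). λ = (3 - 26)/(10 - 1) ≡ 20/9 mod 43. 9⁻¹ ≡ 24 (mod 43), so λ ≡ 7.
  x = λ² - 1 - 10 = 49 - 11 ≡ 38; y = λ·(1 - 38) - 26 ≡ 16. → (38, 16)
4G: (38, 16) + (10, 3). λ = (3 - 16)/(10 - 38) ≡ 30/15 mod 43. 15⁻¹ ≡ 23 (mod 43), so λ ≡ 2.
  x = λ² - 38 - 10 = 4 - 48 ≡ 42; y = λ·(38 - 42) - 16 ≡ 19. → (42, 19)
5G: (42, 19) + (10, 3). λ = (3 - 19)/(10 - 42) ≡ 27/11 mod 43. 11⁻¹ ≡ 4 (mod 43) since 11·4 = 44 ≡ 1, so λ ≡ 22.
  x = λ² - 42 - 10 = 484 - 52 ≡ 2; y = λ·(42 - 2) - 19 ≡ 1. → (2, 1)
6G: (2, 1) + (10, 3). λ = (3 - 1)/(10 - 2) ≡ 2/8 mod 43. 8⁻¹ ≡ 27 (mod 43), so λ ≡ 11.
  x = λ² - 2 - 10 = 121 - 12 ≡ 23; y = λ·(2 - 23) - 1 ≡ 26. → (23, 26)
7G: (23, 26) + (10, 3). λ = (3 - 26)/(10 - 23) ≡ 20/30 mod 43. 30⁻¹ ≡ 33 (mod 43), so λ ≡ 15.
  x = λ² - 23 - 10 = 225 - 33 ≡ 20; y = λ·(23 - 20) - 26 ≡ 19. → (20, 19)

(20, 19)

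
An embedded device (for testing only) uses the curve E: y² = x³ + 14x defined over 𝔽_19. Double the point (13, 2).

tangent at (13, 2): λ = (3·13² + 14)/(2·2) ≡ 8/4. 4⁻¹ ≡ 5 (mod 19) since 4·5 = 20 ≡ 1, so λ ≡ 8·5 ≡ 2.
  x = λ² - 13 - 13 = 4 - 26 ≡ 16; y = λ·(13 - 16) - 2 ≡ 11. → (16, 11)

(16, 11)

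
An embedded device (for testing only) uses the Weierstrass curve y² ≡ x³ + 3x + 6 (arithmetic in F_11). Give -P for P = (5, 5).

(5, 6)

-(5, 5) = (5, -5 mod 11) = (5, 6).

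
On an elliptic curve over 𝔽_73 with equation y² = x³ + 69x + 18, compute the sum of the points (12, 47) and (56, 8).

(12, 47) + (56, 8). λ = (8 - 47)/(56 - 12) ≡ 34/44 mod 73. 44⁻¹ ≡ 5 (mod 73) since 44·5 = 220 ≡ 1, so λ ≡ 24.
  x = λ² - 12 - 56 = 576 - 68 ≡ 70; y = λ·(12 - 70) - 47 ≡ 21. → (70, 21)

(70, 21)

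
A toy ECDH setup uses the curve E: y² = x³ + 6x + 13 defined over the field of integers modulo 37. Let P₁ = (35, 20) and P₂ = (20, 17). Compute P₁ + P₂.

(35, 20) + (20, 17). λ = (17 - 20)/(20 - 35) ≡ 34/22 mod 37. 22⁻¹ ≡ 32 (mod 37), so λ ≡ 15.
  x = λ² - 35 - 20 = 225 - 55 ≡ 22; y = λ·(35 - 22) - 20 ≡ 27. → (22, 27)

(22, 27)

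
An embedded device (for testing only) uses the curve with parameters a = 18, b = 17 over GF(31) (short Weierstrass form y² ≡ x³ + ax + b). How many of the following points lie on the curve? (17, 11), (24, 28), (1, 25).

2

(17, 11): 11² ≡ 28, rhs ≡ 28 → on.
(24, 28): 28² ≡ 9, rhs ≡ 13 → off.
(1, 25): 25² ≡ 5, rhs ≡ 5 → on.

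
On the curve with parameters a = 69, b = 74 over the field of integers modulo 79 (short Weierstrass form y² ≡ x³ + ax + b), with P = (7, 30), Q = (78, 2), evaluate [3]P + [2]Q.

(33, 17)

First 3P:
Repeated addition: build up to 3P.
2P: tangent at (7, 30): λ = (3·7² + 69)/(2·30) ≡ 58/60. 60⁻¹ ≡ 54 (mod 79) since 60·54 = 3240 ≡ 1, so λ ≡ 58·54 ≡ 51.
  x = λ² - 7 - 7 = 2601 - 14 ≡ 59; y = λ·(7 - 59) - 30 ≡ 4. → (59, 4)
3P: (59, 4) + (7, 30). λ = (30 - 4)/(7 - 59) ≡ 26/27 mod 79. 27⁻¹ ≡ 41 (mod 79) since 27·41 = 1107 ≡ 1, so λ ≡ 39.
  x = λ² - 59 - 7 = 1521 - 66 ≡ 33; y = λ·(59 - 33) - 4 ≡ 62. → (33, 62)
3P = (33, 62).
Next 2Q:
Repeated addition: build up to 2Q.
2Q: tangent at (78, 2): λ = (3·78² + 69)/(2·2) ≡ 72/4. 4⁻¹ ≡ 20 (mod 79) since 4·20 = 80 ≡ 1, so λ ≡ 72·20 ≡ 18.
  x = λ² - 78 - 78 = 324 - 156 ≡ 10; y = λ·(78 - 10) - 2 ≡ 37. → (10, 37)
2Q = (10, 37).
Finally 3P + 2Q:
(33, 62) + (10, 37). λ = (37 - 62)/(10 - 33) ≡ 54/56 mod 79. 56⁻¹ ≡ 24 (mod 79) since 56·24 = 1344 ≡ 1, so λ ≡ 32.
  x = λ² - 33 - 10 = 1024 - 43 ≡ 33; y = λ·(33 - 33) - 62 ≡ 17. → (33, 17)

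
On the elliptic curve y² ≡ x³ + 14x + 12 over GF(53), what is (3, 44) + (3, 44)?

tangent at (3, 44): λ = (3·3² + 14)/(2·44) ≡ 41/35. 35⁻¹ ≡ 50 (mod 53), so λ ≡ 41·50 ≡ 36.
  x = λ² - 3 - 3 = 1296 - 6 ≡ 18; y = λ·(3 - 18) - 44 ≡ 52. → (18, 52)

(18, 52)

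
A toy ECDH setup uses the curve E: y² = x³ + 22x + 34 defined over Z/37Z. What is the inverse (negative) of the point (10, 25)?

(10, 12)

-(10, 25) = (10, -25 mod 37) = (10, 12).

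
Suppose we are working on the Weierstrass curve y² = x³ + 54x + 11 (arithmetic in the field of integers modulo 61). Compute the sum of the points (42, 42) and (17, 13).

(54, 49)

(42, 42) + (17, 13). λ = (13 - 42)/(17 - 42) ≡ 32/36 mod 61. 36⁻¹ ≡ 39 (mod 61), so λ ≡ 28.
  x = λ² - 42 - 17 = 784 - 59 ≡ 54; y = λ·(42 - 54) - 42 ≡ 49. → (54, 49)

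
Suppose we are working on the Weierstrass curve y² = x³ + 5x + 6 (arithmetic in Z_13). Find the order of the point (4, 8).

2P: tangent at (4, 8): λ = (3·4² + 5)/(2·8) ≡ 1/3. 3⁻¹ ≡ 9 (mod 13), so λ ≡ 1·9 ≡ 9.
  x = λ² - 4 - 4 = 81 - 8 ≡ 8; y = λ·(4 - 8) - 8 ≡ 8. → (8, 8)
3P: (8, 8) + (4, 8). λ = (8 - 8)/(4 - 8) ≡ 0/9 mod 13. 9⁻¹ ≡ 3 (mod 13), so λ ≡ 0.
  x = λ² - 8 - 4 = 0 - 12 ≡ 1; y = λ·(8 - 1) - 8 ≡ 5. → (1, 5)
4P: (1, 5) + (4, 8). λ = (8 - 5)/(4 - 1) ≡ 3/3 mod 13. 3⁻¹ ≡ 9 (mod 13), so λ ≡ 1.
  x = λ² - 1 - 4 = 1 - 5 ≡ 9; y = λ·(1 - 9) - 5 ≡ 0. → (9, 0)
5P: (9, 0) + (4, 8). λ = (8 - 0)/(4 - 9) ≡ 8/8 mod 13. 8⁻¹ ≡ 5 (mod 13), so λ ≡ 1.
  x = λ² - 9 - 4 = 1 - 13 ≡ 1; y = λ·(9 - 1) - 0 ≡ 8. → (1, 8)
6P: (1, 8) + (4, 8). λ = (8 - 8)/(4 - 1) ≡ 0/3 mod 13. 3⁻¹ ≡ 9 (mod 13), so λ ≡ 0.
  x = λ² - 1 - 4 = 0 - 5 ≡ 8; y = λ·(1 - 8) - 8 ≡ 5. → (8, 5)
7P: (8, 5) + (4, 8). λ = (8 - 5)/(4 - 8) ≡ 3/9 mod 13. 9⁻¹ ≡ 3 (mod 13), so λ ≡ 9.
  x = λ² - 8 - 4 = 81 - 12 ≡ 4; y = λ·(8 - 4) - 5 ≡ 5. → (4, 5)
8P: (4, 5) + (4, 8): same x and y₁ ≡ -y₂, so the sum is the point at infinity.
8P = the point at infinity, so the order is 8.

8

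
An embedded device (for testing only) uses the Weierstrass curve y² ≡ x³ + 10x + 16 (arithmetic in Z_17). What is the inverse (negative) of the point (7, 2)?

-(7, 2) = (7, -2 mod 17) = (7, 15).

(7, 15)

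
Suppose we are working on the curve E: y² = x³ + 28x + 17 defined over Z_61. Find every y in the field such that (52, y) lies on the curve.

16, 45

x³ + 28x + 17 = 142081 ≡ 12 (mod 61).
Square roots of 12 mod 61: 16 and 45 (since 16² = 256 ≡ 12).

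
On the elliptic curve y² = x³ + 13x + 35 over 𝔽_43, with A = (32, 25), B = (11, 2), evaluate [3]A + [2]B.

First 3A:
Repeated addition: build up to 3A.
2A: tangent at (32, 25): λ = (3·32² + 13)/(2·25) ≡ 32/7. 7⁻¹ ≡ 37 (mod 43), so λ ≡ 32·37 ≡ 23.
  x = λ² - 32 - 32 = 529 - 64 ≡ 35; y = λ·(32 - 35) - 25 ≡ 35. → (35, 35)
3A: (35, 35) + (32, 25). λ = (25 - 35)/(32 - 35) ≡ 33/40 mod 43. 40⁻¹ ≡ 14 (mod 43), so λ ≡ 32.
  x = λ² - 35 - 32 = 1024 - 67 ≡ 11; y = λ·(35 - 11) - 35 ≡ 2. → (11, 2)
3A = (11, 2).
Next 2B:
Repeated addition: build up to 2B.
2B: tangent at (11, 2): λ = (3·11² + 13)/(2·2) ≡ 32/4. 4⁻¹ ≡ 11 (mod 43), so λ ≡ 32·11 ≡ 8.
  x = λ² - 11 - 11 = 64 - 22 ≡ 42; y = λ·(11 - 42) - 2 ≡ 8. → (42, 8)
2B = (42, 8).
Finally 3A + 2B:
(11, 2) + (42, 8). λ = (8 - 2)/(42 - 11) ≡ 6/31 mod 43. 31⁻¹ ≡ 25 (mod 43) since 31·25 = 775 ≡ 1, so λ ≡ 21.
  x = λ² - 11 - 42 = 441 - 53 ≡ 1; y = λ·(11 - 1) - 2 ≡ 36. → (1, 36)

(1, 36)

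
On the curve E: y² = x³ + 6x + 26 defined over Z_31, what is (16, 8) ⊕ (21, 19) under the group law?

(10, 30)

(16, 8) + (21, 19). λ = (19 - 8)/(21 - 16) ≡ 11/5 mod 31. 5⁻¹ ≡ 25 (mod 31) since 5·25 = 125 ≡ 1, so λ ≡ 27.
  x = λ² - 16 - 21 = 729 - 37 ≡ 10; y = λ·(16 - 10) - 8 ≡ 30. → (10, 30)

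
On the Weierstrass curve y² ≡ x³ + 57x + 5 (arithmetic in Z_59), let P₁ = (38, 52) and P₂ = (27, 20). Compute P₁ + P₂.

(1, 2)

(38, 52) + (27, 20). λ = (20 - 52)/(27 - 38) ≡ 27/48 mod 59. 48⁻¹ ≡ 16 (mod 59) since 48·16 = 768 ≡ 1, so λ ≡ 19.
  x = λ² - 38 - 27 = 361 - 65 ≡ 1; y = λ·(38 - 1) - 52 ≡ 2. → (1, 2)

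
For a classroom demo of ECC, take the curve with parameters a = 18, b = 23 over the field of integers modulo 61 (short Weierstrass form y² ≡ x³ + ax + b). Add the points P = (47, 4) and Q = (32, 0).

(47, 4) + (32, 0). λ = (0 - 4)/(32 - 47) ≡ 57/46 mod 61. 46⁻¹ ≡ 4 (mod 61), so λ ≡ 45.
  x = λ² - 47 - 32 = 2025 - 79 ≡ 55; y = λ·(47 - 55) - 4 ≡ 2. → (55, 2)

(55, 2)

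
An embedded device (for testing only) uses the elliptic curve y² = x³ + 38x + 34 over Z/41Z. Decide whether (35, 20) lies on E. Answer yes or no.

y² = 20² ≡ 31; x³ + 38x + 34 = 44239 ≡ 0 (mod 41). 31 ≠ 0.

no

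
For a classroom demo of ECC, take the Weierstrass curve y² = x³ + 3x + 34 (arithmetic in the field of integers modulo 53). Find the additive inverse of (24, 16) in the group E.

(24, 37)

-(24, 16) = (24, -16 mod 53) = (24, 37).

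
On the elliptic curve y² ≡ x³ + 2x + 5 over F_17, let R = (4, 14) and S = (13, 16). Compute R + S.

(4, 14) + (13, 16). λ = (16 - 14)/(13 - 4) ≡ 2/9 mod 17. 9⁻¹ ≡ 2 (mod 17) since 9·2 = 18 ≡ 1, so λ ≡ 4.
  x = λ² - 4 - 13 = 16 - 17 ≡ 16; y = λ·(4 - 16) - 14 ≡ 6. → (16, 6)

(16, 6)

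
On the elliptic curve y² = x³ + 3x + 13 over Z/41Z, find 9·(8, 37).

(38, 31)

Write Q = (8, 37).
Repeated addition: build up to 9Q.
2Q: tangent at (8, 37): λ = (3·8² + 3)/(2·37) ≡ 31/33. 33⁻¹ ≡ 5 (mod 41) since 33·5 = 165 ≡ 1, so λ ≡ 31·5 ≡ 32.
  x = λ² - 8 - 8 = 1024 - 16 ≡ 24; y = λ·(8 - 24) - 37 ≡ 25. → (24, 25)
3Q: (24, 25) + (8, 37). λ = (37 - 25)/(8 - 24) ≡ 12/25 mod 41. 25⁻¹ ≡ 23 (mod 41), so λ ≡ 30.
  x = λ² - 24 - 8 = 900 - 32 ≡ 7; y = λ·(24 - 7) - 25 ≡ 34. → (7, 34)
4Q: (7, 34) + (8, 37). λ = (37 - 34)/(8 - 7) ≡ 3/1 mod 41. 1⁻¹ ≡ 1 (mod 41) since 1·1 = 1 ≡ 1, so λ ≡ 3.
  x = λ² - 7 - 8 = 9 - 15 ≡ 35; y = λ·(7 - 35) - 34 ≡ 5. → (35, 5)
5Q: (35, 5) + (8, 37). λ = (37 - 5)/(8 - 35) ≡ 32/14 mod 41. 14⁻¹ ≡ 3 (mod 41) since 14·3 = 42 ≡ 1, so λ ≡ 14.
  x = λ² - 35 - 8 = 196 - 43 ≡ 30; y = λ·(35 - 30) - 5 ≡ 24. → (30, 24)
6Q: (30, 24) + (8, 37). λ = (37 - 24)/(8 - 30) ≡ 13/19 mod 41. 19⁻¹ ≡ 13 (mod 41), so λ ≡ 5.
  x = λ² - 30 - 8 = 25 - 38 ≡ 28; y = λ·(30 - 28) - 24 ≡ 27. → (28, 27)
7Q: (28, 27) + (8, 37). λ = (37 - 27)/(8 - 28) ≡ 10/21 mod 41. 21⁻¹ ≡ 2 (mod 41) since 21·2 = 42 ≡ 1, so λ ≡ 20.
  x = λ² - 28 - 8 = 400 - 36 ≡ 36; y = λ·(28 - 36) - 27 ≡ 18. → (36, 18)
8Q: (36, 18) + (8, 37). λ = (37 - 18)/(8 - 36) ≡ 19/13 mod 41. 13⁻¹ ≡ 19 (mod 41), so λ ≡ 33.
  x = λ² - 36 - 8 = 1089 - 44 ≡ 20; y = λ·(36 - 20) - 18 ≡ 18. → (20, 18)
9Q: (20, 18) + (8, 37). λ = (37 - 18)/(8 - 20) ≡ 19/29 mod 41. 29⁻¹ ≡ 17 (mod 41) since 29·17 = 493 ≡ 1, so λ ≡ 36.
  x = λ² - 20 - 8 = 1296 - 28 ≡ 38; y = λ·(20 - 38) - 18 ≡ 31. → (38, 31)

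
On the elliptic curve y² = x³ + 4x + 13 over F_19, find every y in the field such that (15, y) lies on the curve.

x³ + 4x + 13 = 3448 ≡ 9 (mod 19).
Square roots of 9 mod 19: 3 and 16 (since 3² = 9 ≡ 9).

3, 16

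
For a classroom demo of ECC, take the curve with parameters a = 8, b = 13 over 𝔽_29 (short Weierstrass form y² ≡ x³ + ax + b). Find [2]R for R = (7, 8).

tangent at (7, 8): λ = (3·7² + 8)/(2·8) ≡ 10/16. 16⁻¹ ≡ 20 (mod 29), so λ ≡ 10·20 ≡ 26.
  x = λ² - 7 - 7 = 676 - 14 ≡ 24; y = λ·(7 - 24) - 8 ≡ 14. → (24, 14)

(24, 14)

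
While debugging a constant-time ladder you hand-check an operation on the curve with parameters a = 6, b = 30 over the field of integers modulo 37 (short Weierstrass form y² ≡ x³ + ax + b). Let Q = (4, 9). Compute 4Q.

O

Repeated addition: build up to 4Q.
2Q: tangent at (4, 9): λ = (3·4² + 6)/(2·9) ≡ 17/18. 18⁻¹ ≡ 35 (mod 37), so λ ≡ 17·35 ≡ 3.
  x = λ² - 4 - 4 = 9 - 8 ≡ 1; y = λ·(4 - 1) - 9 ≡ 0. → (1, 0)
3Q: (1, 0) + (4, 9). λ = (9 - 0)/(4 - 1) ≡ 9/3 mod 37. 3⁻¹ ≡ 25 (mod 37) since 3·25 = 75 ≡ 1, so λ ≡ 3.
  x = λ² - 1 - 4 = 9 - 5 ≡ 4; y = λ·(1 - 4) - 0 ≡ 28. → (4, 28)
4Q: (4, 28) + (4, 9): same x and y₁ ≡ -y₂, so the sum is O.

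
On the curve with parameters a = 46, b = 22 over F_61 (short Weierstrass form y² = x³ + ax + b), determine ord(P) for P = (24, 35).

12

2P: tangent at (24, 35): λ = (3·24² + 46)/(2·35) ≡ 5/9. 9⁻¹ ≡ 34 (mod 61), so λ ≡ 5·34 ≡ 48.
  x = λ² - 24 - 24 = 2304 - 48 ≡ 60; y = λ·(24 - 60) - 35 ≡ 6. → (60, 6)
3P: (60, 6) + (24, 35). λ = (35 - 6)/(24 - 60) ≡ 29/25 mod 61. 25⁻¹ ≡ 22 (mod 61), so λ ≡ 28.
  x = λ² - 60 - 24 = 784 - 84 ≡ 29; y = λ·(60 - 29) - 6 ≡ 8. → (29, 8)
4P: (29, 8) + (24, 35). λ = (35 - 8)/(24 - 29) ≡ 27/56 mod 61. 56⁻¹ ≡ 12 (mod 61), so λ ≡ 19.
  x = λ² - 29 - 24 = 361 - 53 ≡ 3; y = λ·(29 - 3) - 8 ≡ 59. → (3, 59)
5P: (3, 59) + (24, 35). λ = (35 - 59)/(24 - 3) ≡ 37/21 mod 61. 21⁻¹ ≡ 32 (mod 61), so λ ≡ 25.
  x = λ² - 3 - 24 = 625 - 27 ≡ 49; y = λ·(3 - 49) - 59 ≡ 11. → (49, 11)
6P: (49, 11) + (24, 35). λ = (35 - 11)/(24 - 49) ≡ 24/36 mod 61. 36⁻¹ ≡ 39 (mod 61) since 36·39 = 1404 ≡ 1, so λ ≡ 21.
  x = λ² - 49 - 24 = 441 - 73 ≡ 2; y = λ·(49 - 2) - 11 ≡ 0. → (2, 0)
7P: (2, 0) + (24, 35). λ = (35 - 0)/(24 - 2) ≡ 35/22 mod 61. 22⁻¹ ≡ 25 (mod 61), so λ ≡ 21.
  x = λ² - 2 - 24 = 441 - 26 ≡ 49; y = λ·(2 - 49) - 0 ≡ 50. → (49, 50)
8P: (49, 50) + (24, 35). λ = (35 - 50)/(24 - 49) ≡ 46/36 mod 61. 36⁻¹ ≡ 39 (mod 61) since 36·39 = 1404 ≡ 1, so λ ≡ 25.
  x = λ² - 49 - 24 = 625 - 73 ≡ 3; y = λ·(49 - 3) - 50 ≡ 2. → (3, 2)
9P: (3, 2) + (24, 35). λ = (35 - 2)/(24 - 3) ≡ 33/21 mod 61. 21⁻¹ ≡ 32 (mod 61) since 21·32 = 672 ≡ 1, so λ ≡ 19.
  x = λ² - 3 - 24 = 361 - 27 ≡ 29; y = λ·(3 - 29) - 2 ≡ 53. → (29, 53)
10P: (29, 53) + (24, 35). λ = (35 - 53)/(24 - 29) ≡ 43/56 mod 61. 56⁻¹ ≡ 12 (mod 61) since 56·12 = 672 ≡ 1, so λ ≡ 28.
  x = λ² - 29 - 24 = 784 - 53 ≡ 60; y = λ·(29 - 60) - 53 ≡ 55. → (60, 55)
11P: (60, 55) + (24, 35). λ = (35 - 55)/(24 - 60) ≡ 41/25 mod 61. 25⁻¹ ≡ 22 (mod 61) since 25·22 = 550 ≡ 1, so λ ≡ 48.
  x = λ² - 60 - 24 = 2304 - 84 ≡ 24; y = λ·(60 - 24) - 55 ≡ 26. → (24, 26)
12P: (24, 26) + (24, 35): same x and y₁ ≡ -y₂, so the sum is 𝒪.
12P = 𝒪, so the order is 12.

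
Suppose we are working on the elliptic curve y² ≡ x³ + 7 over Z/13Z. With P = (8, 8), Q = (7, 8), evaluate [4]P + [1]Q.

(8, 8)

First 4P:
Repeated addition: build up to 4P.
2P: tangent at (8, 8): λ = (3·8² + 0)/(2·8) ≡ 10/3. 3⁻¹ ≡ 9 (mod 13) since 3·9 = 27 ≡ 1, so λ ≡ 10·9 ≡ 12.
  x = λ² - 8 - 8 = 144 - 16 ≡ 11; y = λ·(8 - 11) - 8 ≡ 8. → (11, 8)
3P: (11, 8) + (8, 8). λ = (8 - 8)/(8 - 11) ≡ 0/10 mod 13. 10⁻¹ ≡ 4 (mod 13), so λ ≡ 0.
  x = λ² - 11 - 8 = 0 - 19 ≡ 7; y = λ·(11 - 7) - 8 ≡ 5. → (7, 5)
4P: (7, 5) + (8, 8). λ = (8 - 5)/(8 - 7) ≡ 3/1 mod 13. 1⁻¹ ≡ 1 (mod 13) since 1·1 = 1 ≡ 1, so λ ≡ 3.
  x = λ² - 7 - 8 = 9 - 15 ≡ 7; y = λ·(7 - 7) - 5 ≡ 8. → (7, 8)
4P = (7, 8).
Finally 4P + Q:
tangent at (7, 8): λ = (3·7² + 0)/(2·8) ≡ 4/3. 3⁻¹ ≡ 9 (mod 13) since 3·9 = 27 ≡ 1, so λ ≡ 4·9 ≡ 10.
  x = λ² - 7 - 7 = 100 - 14 ≡ 8; y = λ·(7 - 8) - 8 ≡ 8. → (8, 8)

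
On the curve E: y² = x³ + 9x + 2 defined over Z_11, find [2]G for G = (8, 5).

(4, 5)

tangent at (8, 5): λ = (3·8² + 9)/(2·5) ≡ 3/10. 10⁻¹ ≡ 10 (mod 11), so λ ≡ 3·10 ≡ 8.
  x = λ² - 8 - 8 = 64 - 16 ≡ 4; y = λ·(8 - 4) - 5 ≡ 5. → (4, 5)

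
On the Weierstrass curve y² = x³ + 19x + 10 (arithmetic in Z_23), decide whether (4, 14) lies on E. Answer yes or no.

yes

y² = 14² ≡ 12; x³ + 19x + 10 = 150 ≡ 12 (mod 23). 12 = 12.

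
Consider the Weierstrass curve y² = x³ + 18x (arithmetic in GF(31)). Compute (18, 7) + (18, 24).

The two points share x = 18 and their y-coordinates satisfy 7 + 24 ≡ 0 (mod 31), so they are inverses. Their sum is O.

O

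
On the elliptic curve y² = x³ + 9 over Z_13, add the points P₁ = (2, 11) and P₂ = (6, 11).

(5, 2)

(2, 11) + (6, 11). λ = (11 - 11)/(6 - 2) ≡ 0/4 mod 13. 4⁻¹ ≡ 10 (mod 13) since 4·10 = 40 ≡ 1, so λ ≡ 0.
  x = λ² - 2 - 6 = 0 - 8 ≡ 5; y = λ·(2 - 5) - 11 ≡ 2. → (5, 2)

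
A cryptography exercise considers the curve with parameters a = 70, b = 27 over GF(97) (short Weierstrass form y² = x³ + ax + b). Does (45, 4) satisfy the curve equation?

y² = 4² ≡ 16; x³ + 70x + 27 = 94302 ≡ 18 (mod 97). 16 ≠ 18.

no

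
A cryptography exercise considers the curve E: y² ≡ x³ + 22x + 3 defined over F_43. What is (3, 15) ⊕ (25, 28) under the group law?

(3, 15) + (25, 28). λ = (28 - 15)/(25 - 3) ≡ 13/22 mod 43. 22⁻¹ ≡ 2 (mod 43) since 22·2 = 44 ≡ 1, so λ ≡ 26.
  x = λ² - 3 - 25 = 676 - 28 ≡ 3; y = λ·(3 - 3) - 15 ≡ 28. → (3, 28)

(3, 28)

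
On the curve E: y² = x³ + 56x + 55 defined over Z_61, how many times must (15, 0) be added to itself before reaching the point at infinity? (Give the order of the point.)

2

2P: (15, 0) + (15, 0): same x and y₁ ≡ -y₂, so the sum is the point at infinity.
2P = the point at infinity, so the order is 2.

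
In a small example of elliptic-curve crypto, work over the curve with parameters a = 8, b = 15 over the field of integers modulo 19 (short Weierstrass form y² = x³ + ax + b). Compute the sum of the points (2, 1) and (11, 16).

(13, 6)

(2, 1) + (11, 16). λ = (16 - 1)/(11 - 2) ≡ 15/9 mod 19. 9⁻¹ ≡ 17 (mod 19) since 9·17 = 153 ≡ 1, so λ ≡ 8.
  x = λ² - 2 - 11 = 64 - 13 ≡ 13; y = λ·(2 - 13) - 1 ≡ 6. → (13, 6)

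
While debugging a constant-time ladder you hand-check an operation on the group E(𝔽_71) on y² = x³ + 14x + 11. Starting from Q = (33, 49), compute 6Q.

(54, 55)

Double-and-add on 6 = (110)₂. Start with Q = (33, 49) for the leading 1-bit.
double: tangent at (33, 49): λ = (3·33² + 14)/(2·49) ≡ 15/27. 27⁻¹ ≡ 50 (mod 71), so λ ≡ 15·50 ≡ 40.
  x = λ² - 33 - 33 = 1600 - 66 ≡ 43; y = λ·(33 - 43) - 49 ≡ 48. → (43, 48)
add Q: (43, 48) + (33, 49). λ = (49 - 48)/(33 - 43) ≡ 1/61 mod 71. 61⁻¹ ≡ 7 (mod 71), so λ ≡ 7.
  x = λ² - 43 - 33 = 49 - 76 ≡ 44; y = λ·(43 - 44) - 48 ≡ 16. → (44, 16)
double: tangent at (44, 16): λ = (3·44² + 14)/(2·16) ≡ 0/32. 32⁻¹ ≡ 20 (mod 71), so λ ≡ 0·20 ≡ 0.
  x = λ² - 44 - 44 = 0 - 88 ≡ 54; y = λ·(44 - 54) - 16 ≡ 55. → (54, 55)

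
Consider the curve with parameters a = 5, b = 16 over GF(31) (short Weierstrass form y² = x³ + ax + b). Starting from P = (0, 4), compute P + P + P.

Repeated addition: build up to 3P.
2P: tangent at (0, 4): λ = (3·0² + 5)/(2·4) ≡ 5/8. 8⁻¹ ≡ 4 (mod 31), so λ ≡ 5·4 ≡ 20.
  x = λ² - 0 - 0 = 400 - 0 ≡ 28; y = λ·(0 - 28) - 4 ≡ 25. → (28, 25)
3P: (28, 25) + (0, 4). λ = (4 - 25)/(0 - 28) ≡ 10/3 mod 31. 3⁻¹ ≡ 21 (mod 31), so λ ≡ 24.
  x = λ² - 28 - 0 = 576 - 28 ≡ 21; y = λ·(28 - 21) - 25 ≡ 19. → (21, 19)

(21, 19)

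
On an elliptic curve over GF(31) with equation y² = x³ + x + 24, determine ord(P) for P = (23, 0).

2

2P: (23, 0) + (23, 0): same x and y₁ ≡ -y₂, so the sum is O.
2P = O, so the order is 2.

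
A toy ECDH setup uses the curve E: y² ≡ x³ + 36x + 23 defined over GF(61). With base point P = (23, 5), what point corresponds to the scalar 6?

Repeated addition: build up to 6P.
2P: tangent at (23, 5): λ = (3·23² + 36)/(2·5) ≡ 37/10. 10⁻¹ ≡ 55 (mod 61) since 10·55 = 550 ≡ 1, so λ ≡ 37·55 ≡ 22.
  x = λ² - 23 - 23 = 484 - 46 ≡ 11; y = λ·(23 - 11) - 5 ≡ 15. → (11, 15)
3P: (11, 15) + (23, 5). λ = (5 - 15)/(23 - 11) ≡ 51/12 mod 61. 12⁻¹ ≡ 56 (mod 61), so λ ≡ 50.
  x = λ² - 11 - 23 = 2500 - 34 ≡ 26; y = λ·(11 - 26) - 15 ≡ 28. → (26, 28)
4P: (26, 28) + (23, 5). λ = (5 - 28)/(23 - 26) ≡ 38/58 mod 61. 58⁻¹ ≡ 20 (mod 61), so λ ≡ 28.
  x = λ² - 26 - 23 = 784 - 49 ≡ 3; y = λ·(26 - 3) - 28 ≡ 6. → (3, 6)
5P: (3, 6) + (23, 5). λ = (5 - 6)/(23 - 3) ≡ 60/20 mod 61. 20⁻¹ ≡ 58 (mod 61), so λ ≡ 3.
  x = λ² - 3 - 23 = 9 - 26 ≡ 44; y = λ·(3 - 44) - 6 ≡ 54. → (44, 54)
6P: (44, 54) + (23, 5). λ = (5 - 54)/(23 - 44) ≡ 12/40 mod 61. 40⁻¹ ≡ 29 (mod 61), so λ ≡ 43.
  x = λ² - 44 - 23 = 1849 - 67 ≡ 13; y = λ·(44 - 13) - 54 ≡ 59. → (13, 59)

(13, 59)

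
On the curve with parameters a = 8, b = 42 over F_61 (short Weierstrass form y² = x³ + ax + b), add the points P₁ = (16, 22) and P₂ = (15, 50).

(21, 57)

(16, 22) + (15, 50). λ = (50 - 22)/(15 - 16) ≡ 28/60 mod 61. 60⁻¹ ≡ 60 (mod 61) since 60·60 = 3600 ≡ 1, so λ ≡ 33.
  x = λ² - 16 - 15 = 1089 - 31 ≡ 21; y = λ·(16 - 21) - 22 ≡ 57. → (21, 57)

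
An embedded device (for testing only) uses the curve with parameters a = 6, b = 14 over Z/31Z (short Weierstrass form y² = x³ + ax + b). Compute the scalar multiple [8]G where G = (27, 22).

(6, 7)

Repeated addition: build up to 8G.
2G: tangent at (27, 22): λ = (3·27² + 6)/(2·22) ≡ 23/13. 13⁻¹ ≡ 12 (mod 31), so λ ≡ 23·12 ≡ 28.
  x = λ² - 27 - 27 = 784 - 54 ≡ 17; y = λ·(27 - 17) - 22 ≡ 10. → (17, 10)
3G: (17, 10) + (27, 22). λ = (22 - 10)/(27 - 17) ≡ 12/10 mod 31. 10⁻¹ ≡ 28 (mod 31), so λ ≡ 26.
  x = λ² - 17 - 27 = 676 - 44 ≡ 12; y = λ·(17 - 12) - 10 ≡ 27. → (12, 27)
4G: (12, 27) + (27, 22). λ = (22 - 27)/(27 - 12) ≡ 26/15 mod 31. 15⁻¹ ≡ 29 (mod 31), so λ ≡ 10.
  x = λ² - 12 - 27 = 100 - 39 ≡ 30; y = λ·(12 - 30) - 27 ≡ 10. → (30, 10)
5G: (30, 10) + (27, 22). λ = (22 - 10)/(27 - 30) ≡ 12/28 mod 31. 28⁻¹ ≡ 10 (mod 31) since 28·10 = 280 ≡ 1, so λ ≡ 27.
  x = λ² - 30 - 27 = 729 - 57 ≡ 21; y = λ·(30 - 21) - 10 ≡ 16. → (21, 16)
6G: (21, 16) + (27, 22). λ = (22 - 16)/(27 - 21) ≡ 6/6 mod 31. 6⁻¹ ≡ 26 (mod 31), so λ ≡ 1.
  x = λ² - 21 - 27 = 1 - 48 ≡ 15; y = λ·(21 - 15) - 16 ≡ 21. → (15, 21)
7G: (15, 21) + (27, 22). λ = (22 - 21)/(27 - 15) ≡ 1/12 mod 31. 12⁻¹ ≡ 13 (mod 31), so λ ≡ 13.
  x = λ² - 15 - 27 = 169 - 42 ≡ 3; y = λ·(15 - 3) - 21 ≡ 11. → (3, 11)
8G: (3, 11) + (27, 22). λ = (22 - 11)/(27 - 3) ≡ 11/24 mod 31. 24⁻¹ ≡ 22 (mod 31), so λ ≡ 25.
  x = λ² - 3 - 27 = 625 - 30 ≡ 6; y = λ·(3 - 6) - 11 ≡ 7. → (6, 7)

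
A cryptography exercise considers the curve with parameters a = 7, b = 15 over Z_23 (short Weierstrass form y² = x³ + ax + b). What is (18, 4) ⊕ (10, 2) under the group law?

(18, 4) + (10, 2). λ = (2 - 4)/(10 - 18) ≡ 21/15 mod 23. 15⁻¹ ≡ 20 (mod 23), so λ ≡ 6.
  x = λ² - 18 - 10 = 36 - 28 ≡ 8; y = λ·(18 - 8) - 4 ≡ 10. → (8, 10)

(8, 10)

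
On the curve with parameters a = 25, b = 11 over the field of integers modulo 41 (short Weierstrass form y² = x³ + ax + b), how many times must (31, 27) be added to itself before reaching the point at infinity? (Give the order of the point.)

7

2P: tangent at (31, 27): λ = (3·31² + 25)/(2·27) ≡ 38/13. 13⁻¹ ≡ 19 (mod 41), so λ ≡ 38·19 ≡ 25.
  x = λ² - 31 - 31 = 625 - 62 ≡ 30; y = λ·(31 - 30) - 27 ≡ 39. → (30, 39)
3P: (30, 39) + (31, 27). λ = (27 - 39)/(31 - 30) ≡ 29/1 mod 41. 1⁻¹ ≡ 1 (mod 41), so λ ≡ 29.
  x = λ² - 30 - 31 = 841 - 61 ≡ 1; y = λ·(30 - 1) - 39 ≡ 23. → (1, 23)
4P: (1, 23) + (31, 27). λ = (27 - 23)/(31 - 1) ≡ 4/30 mod 41. 30⁻¹ ≡ 26 (mod 41), so λ ≡ 22.
  x = λ² - 1 - 31 = 484 - 32 ≡ 1; y = λ·(1 - 1) - 23 ≡ 18. → (1, 18)
5P: (1, 18) + (31, 27). λ = (27 - 18)/(31 - 1) ≡ 9/30 mod 41. 30⁻¹ ≡ 26 (mod 41) since 30·26 = 780 ≡ 1, so λ ≡ 29.
  x = λ² - 1 - 31 = 841 - 32 ≡ 30; y = λ·(1 - 30) - 18 ≡ 2. → (30, 2)
6P: (30, 2) + (31, 27). λ = (27 - 2)/(31 - 30) ≡ 25/1 mod 41. 1⁻¹ ≡ 1 (mod 41), so λ ≡ 25.
  x = λ² - 30 - 31 = 625 - 61 ≡ 31; y = λ·(30 - 31) - 2 ≡ 14. → (31, 14)
7P: (31, 14) + (31, 27): same x and y₁ ≡ -y₂, so the sum is the point at infinity.
7P = the point at infinity, so the order is 7.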